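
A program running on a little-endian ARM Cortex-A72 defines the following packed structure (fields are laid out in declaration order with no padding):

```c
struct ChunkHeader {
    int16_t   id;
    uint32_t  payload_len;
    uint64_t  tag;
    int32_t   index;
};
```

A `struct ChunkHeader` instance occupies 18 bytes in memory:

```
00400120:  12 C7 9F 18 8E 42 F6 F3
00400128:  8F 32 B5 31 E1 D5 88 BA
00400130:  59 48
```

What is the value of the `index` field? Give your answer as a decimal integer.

1213840008

`index` follows `id` (2 B), `payload_len` (4 B), `tag` (8 B), so it starts at offset 2 + 4 + 8 = 14 and occupies 4 bytes.
Bytes at offsets 14..17: 88 BA 59 48.
Little-endian stores the least-significant byte at the lowest address.
Reassemble most-significant byte first: 48 59 BA 88 → 0x4859BA88.
0x4859BA88 = 1213840008.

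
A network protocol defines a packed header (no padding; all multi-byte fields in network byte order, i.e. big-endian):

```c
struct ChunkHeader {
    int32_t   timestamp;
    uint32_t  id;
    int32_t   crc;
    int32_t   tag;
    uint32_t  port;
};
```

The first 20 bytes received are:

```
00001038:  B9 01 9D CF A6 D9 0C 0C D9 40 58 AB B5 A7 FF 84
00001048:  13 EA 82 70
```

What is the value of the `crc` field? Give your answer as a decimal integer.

`crc` follows `timestamp` (4 B), `id` (4 B), so it starts at offset 4 + 4 = 8 and occupies 4 bytes.
Bytes at offsets 8..11: D9 40 58 AB.
Big-endian: lowest address holds the most-significant byte.
The bytes are already most-significant first: 0xD94058AB.
Top bit is set, so as a signed 32-bit value this is 0xD94058AB − 2^32 = -650094421.

-650094421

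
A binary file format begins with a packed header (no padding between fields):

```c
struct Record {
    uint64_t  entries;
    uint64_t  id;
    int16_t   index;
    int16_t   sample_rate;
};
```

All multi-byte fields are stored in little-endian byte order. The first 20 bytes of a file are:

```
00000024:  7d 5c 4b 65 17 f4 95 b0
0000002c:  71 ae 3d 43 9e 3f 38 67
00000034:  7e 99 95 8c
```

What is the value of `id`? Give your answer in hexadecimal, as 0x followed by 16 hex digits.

`id` follows `entries` (8 bytes), so it starts at byte offset 8 and occupies 8 bytes.
Bytes at offsets 8..15: 71 AE 3D 43 9E 3F 38 67.
Little-endian stores the least-significant byte at the lowest address.
Reassemble most-significant byte first: 67 38 3F 9E 43 3D AE 71 → 0x67383F9E433DAE71.

0x67383F9E433DAE71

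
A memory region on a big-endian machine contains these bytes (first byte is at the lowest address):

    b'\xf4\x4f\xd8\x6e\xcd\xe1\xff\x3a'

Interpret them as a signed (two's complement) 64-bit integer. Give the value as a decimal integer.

-842216634882851014

Big-endian stores the most-significant byte at the lowest address.
The bytes are already most-significant first: 0xF44FD86ECDE1FF3A.
Top bit is set, so as a signed 64-bit value this is 0xF44FD86ECDE1FF3A − 2^64 = -842216634882851014.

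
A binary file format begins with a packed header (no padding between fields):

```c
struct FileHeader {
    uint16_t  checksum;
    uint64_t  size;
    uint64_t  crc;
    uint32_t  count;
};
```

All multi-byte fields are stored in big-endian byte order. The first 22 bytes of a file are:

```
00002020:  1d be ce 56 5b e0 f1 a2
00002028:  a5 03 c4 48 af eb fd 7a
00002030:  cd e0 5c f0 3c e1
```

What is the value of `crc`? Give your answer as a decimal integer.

14143748057861901792

`crc` follows `checksum` (2 B), `size` (8 B), so it starts at offset 2 + 8 = 10 and occupies 8 bytes.
Bytes at offsets 10..17: C4 48 AF EB FD 7A CD E0.
Big-endian stores the most-significant byte at the lowest address.
The bytes are already most-significant first: 0xC448AFEBFD7ACDE0.
0xC448AFEBFD7ACDE0 = 14143748057861901792.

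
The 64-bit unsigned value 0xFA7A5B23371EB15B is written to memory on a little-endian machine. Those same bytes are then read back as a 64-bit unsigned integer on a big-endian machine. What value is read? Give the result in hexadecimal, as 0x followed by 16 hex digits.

Stored little-endian, the bytes at ascending addresses are 5B B1 1E 37 23 5B 7A FA.
Read back as big-endian, the last byte is least significant, giving 0x5BB11E37235B7AFA.

0x5BB11E37235B7AFA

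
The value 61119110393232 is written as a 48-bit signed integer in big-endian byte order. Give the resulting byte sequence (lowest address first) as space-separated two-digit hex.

61119110393232 in hexadecimal, padded to 48 bits, is 0x379666DD2D90.
Split into bytes (most-significant first): 37 96 66 DD 2D 90.
Big-endian stores the most-significant byte at the lowest address.
So the memory order matches the most-significant-first order: 37 96 66 DD 2D 90.

37 96 66 DD 2D 90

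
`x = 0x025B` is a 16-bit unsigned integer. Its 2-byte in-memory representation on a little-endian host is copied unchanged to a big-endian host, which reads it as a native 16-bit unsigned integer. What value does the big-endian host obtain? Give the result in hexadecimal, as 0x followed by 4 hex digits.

Stored little-endian, the bytes at ascending addresses are 5B 02.
Read back as big-endian, the last byte is least significant, giving 0x5B02.

0x5B02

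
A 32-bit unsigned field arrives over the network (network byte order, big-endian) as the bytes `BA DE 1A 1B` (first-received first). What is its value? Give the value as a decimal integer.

3135117851

Big-endian stores the most-significant byte at the lowest address.
The bytes are already most-significant first: 0xBADE1A1B.
0xBADE1A1B = 3135117851.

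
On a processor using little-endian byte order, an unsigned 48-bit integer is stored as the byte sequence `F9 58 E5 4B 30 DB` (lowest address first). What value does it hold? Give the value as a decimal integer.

241000478234873

In little-endian order the low byte comes first in memory.
Reassemble most-significant byte first: DB 30 4B E5 58 F9 → 0xDB304BE558F9.
0xDB304BE558F9 = 241000478234873.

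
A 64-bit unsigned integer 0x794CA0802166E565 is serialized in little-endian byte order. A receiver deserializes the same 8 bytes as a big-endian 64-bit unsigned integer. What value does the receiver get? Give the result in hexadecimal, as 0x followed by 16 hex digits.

0x65E5662180A04C79

Stored little-endian, the bytes at ascending addresses are 65 E5 66 21 80 A0 4C 79.
Read back as big-endian, the last byte is least significant, giving 0x65E5662180A04C79.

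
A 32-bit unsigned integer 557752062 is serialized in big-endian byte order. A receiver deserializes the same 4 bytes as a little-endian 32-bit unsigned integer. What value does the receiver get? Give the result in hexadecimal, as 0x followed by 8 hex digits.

0xFE9E3E21

557752062 in 32-bit hexadecimal is 0x213E9EFE.
Stored big-endian, the bytes at ascending addresses are 21 3E 9E FE.
Read back as little-endian, the first byte is least significant, giving 0xFE9E3E21.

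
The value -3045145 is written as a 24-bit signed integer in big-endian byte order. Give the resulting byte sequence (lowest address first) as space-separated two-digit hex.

Two's complement of -3045145 in 24 bits: 3045145 = 0x2E7719; invert → 0xD188E6; add 1 → 0xD188E7.
Split into bytes (most-significant first): D1 88 E7.
In big-endian order the high byte comes first in memory.
So the memory order matches the most-significant-first order: D1 88 E7.

D1 88 E7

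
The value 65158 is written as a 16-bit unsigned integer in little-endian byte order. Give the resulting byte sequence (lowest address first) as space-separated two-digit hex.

65158 in hexadecimal, padded to 16 bits, is 0xFE86.
Split into bytes (most-significant first): FE 86.
Little-endian stores the least-significant byte at the lowest address.
So at ascending addresses the bytes are 86 FE.

86 FE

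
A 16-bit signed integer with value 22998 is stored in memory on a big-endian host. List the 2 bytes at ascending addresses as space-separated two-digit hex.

59 D6

22998 in hexadecimal, padded to 16 bits, is 0x59D6.
Split into bytes (most-significant first): 59 D6.
Big-endian: lowest address holds the most-significant byte.
So the memory order matches the most-significant-first order: 59 D6.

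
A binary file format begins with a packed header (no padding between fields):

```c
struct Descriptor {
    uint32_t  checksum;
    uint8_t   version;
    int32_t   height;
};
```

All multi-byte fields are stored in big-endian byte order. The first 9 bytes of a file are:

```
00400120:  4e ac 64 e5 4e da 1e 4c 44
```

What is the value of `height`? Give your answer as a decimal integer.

-635548604

`height` follows `checksum` (4 B), `version` (1 B), so it starts at offset 4 + 1 = 5 and occupies 4 bytes.
Bytes at offsets 5..8: DA 1E 4C 44.
Big-endian: lowest address holds the most-significant byte.
The bytes are already most-significant first: 0xDA1E4C44.
Top bit is set, so as a signed 32-bit value this is 0xDA1E4C44 − 2^32 = -635548604.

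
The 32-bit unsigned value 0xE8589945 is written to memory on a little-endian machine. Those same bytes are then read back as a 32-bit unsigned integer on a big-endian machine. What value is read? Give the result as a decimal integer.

1167677672

Stored little-endian, the bytes at ascending addresses are 45 99 58 E8.
Read back as big-endian, the last byte is least significant, giving 0x459958E8.
0x459958E8 = 1167677672.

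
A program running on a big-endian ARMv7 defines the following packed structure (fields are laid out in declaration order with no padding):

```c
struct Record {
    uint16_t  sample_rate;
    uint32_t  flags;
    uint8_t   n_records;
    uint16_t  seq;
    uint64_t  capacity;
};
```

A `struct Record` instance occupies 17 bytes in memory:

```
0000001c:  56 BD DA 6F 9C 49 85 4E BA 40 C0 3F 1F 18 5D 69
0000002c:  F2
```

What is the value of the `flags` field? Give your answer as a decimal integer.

3664747593

`flags` follows `sample_rate` (2 bytes), so it starts at byte offset 2 and occupies 4 bytes.
Bytes at offsets 2..5: DA 6F 9C 49.
Big-endian: lowest address holds the most-significant byte.
The bytes are already most-significant first: 0xDA6F9C49.
0xDA6F9C49 = 3664747593.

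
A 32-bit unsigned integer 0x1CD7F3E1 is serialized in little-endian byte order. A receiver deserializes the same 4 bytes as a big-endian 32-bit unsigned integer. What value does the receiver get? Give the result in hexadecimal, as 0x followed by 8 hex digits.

0xE1F3D71C

Stored little-endian, the bytes at ascending addresses are E1 F3 D7 1C.
Read back as big-endian, the last byte is least significant, giving 0xE1F3D71C.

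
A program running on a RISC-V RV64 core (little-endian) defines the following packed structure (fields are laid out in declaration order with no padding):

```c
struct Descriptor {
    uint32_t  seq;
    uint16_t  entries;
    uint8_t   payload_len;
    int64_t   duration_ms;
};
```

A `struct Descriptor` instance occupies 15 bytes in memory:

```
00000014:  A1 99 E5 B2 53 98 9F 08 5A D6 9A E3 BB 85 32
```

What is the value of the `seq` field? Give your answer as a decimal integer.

`seq` is the first field, at byte offset 0, occupying 4 bytes.
Bytes at offsets 0..3: A1 99 E5 B2.
Little-endian stores the least-significant byte at the lowest address.
Reassemble most-significant byte first: B2 E5 99 A1 → 0xB2E599A1.
0xB2E599A1 = 3001391521.

3001391521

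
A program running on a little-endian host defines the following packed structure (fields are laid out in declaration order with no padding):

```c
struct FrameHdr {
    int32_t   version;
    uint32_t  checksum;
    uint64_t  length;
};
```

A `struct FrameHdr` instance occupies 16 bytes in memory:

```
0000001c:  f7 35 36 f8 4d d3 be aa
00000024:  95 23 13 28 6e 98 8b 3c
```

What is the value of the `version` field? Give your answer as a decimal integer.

`version` is the first field, at byte offset 0, occupying 4 bytes.
Bytes at offsets 0..3: F7 35 36 F8.
Little-endian: lowest address holds the least-significant byte.
Reassemble most-significant byte first: F8 36 35 F7 → 0xF83635F7.
Top bit is set, so as a signed 32-bit value this is 0xF83635F7 − 2^32 = -130664969.

-130664969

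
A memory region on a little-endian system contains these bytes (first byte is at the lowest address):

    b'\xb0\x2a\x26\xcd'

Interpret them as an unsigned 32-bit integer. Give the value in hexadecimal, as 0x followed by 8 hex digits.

0xCD262AB0

Little-endian stores the least-significant byte at the lowest address.
Reassemble most-significant byte first: CD 26 2A B0 → 0xCD262AB0.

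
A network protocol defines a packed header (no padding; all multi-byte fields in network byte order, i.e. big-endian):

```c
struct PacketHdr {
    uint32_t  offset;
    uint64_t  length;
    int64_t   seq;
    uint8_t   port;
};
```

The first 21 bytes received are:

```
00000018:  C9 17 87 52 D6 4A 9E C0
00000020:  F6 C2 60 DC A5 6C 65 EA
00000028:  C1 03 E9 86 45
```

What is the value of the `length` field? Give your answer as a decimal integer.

15441328824004010204

`length` follows `offset` (4 bytes), so it starts at byte offset 4 and occupies 8 bytes.
Bytes at offsets 4..11: D6 4A 9E C0 F6 C2 60 DC.
In big-endian order the high byte comes first in memory.
The bytes are already most-significant first: 0xD64A9EC0F6C260DC.
0xD64A9EC0F6C260DC = 15441328824004010204.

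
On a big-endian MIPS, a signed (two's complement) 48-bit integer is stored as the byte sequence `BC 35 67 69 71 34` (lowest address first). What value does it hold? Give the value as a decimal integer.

-74537422458572

Big-endian stores the most-significant byte at the lowest address.
The bytes are already most-significant first: 0xBC3567697134.
Top bit is set, so as a signed 48-bit value this is 0xBC3567697134 − 2^48 = -74537422458572.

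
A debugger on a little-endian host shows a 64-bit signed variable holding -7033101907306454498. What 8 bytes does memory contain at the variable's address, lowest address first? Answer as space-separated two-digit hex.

Two's complement of -7033101907306454498 in 64 bits: 7033101907306454498 = 0x619A98EBF61F9DE2; invert → 0x9E65671409E0621D; add 1 → 0x9E65671409E0621E.
Split into bytes (most-significant first): 9E 65 67 14 09 E0 62 1E.
Little-endian: lowest address holds the least-significant byte.
So at ascending addresses the bytes are 1E 62 E0 09 14 67 65 9E.

1E 62 E0 09 14 67 65 9E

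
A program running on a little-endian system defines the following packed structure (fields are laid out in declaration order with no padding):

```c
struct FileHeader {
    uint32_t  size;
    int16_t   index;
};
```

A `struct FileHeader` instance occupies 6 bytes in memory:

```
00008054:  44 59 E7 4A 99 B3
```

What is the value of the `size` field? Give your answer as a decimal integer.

1256675652

`size` is the first field, at byte offset 0, occupying 4 bytes.
Bytes at offsets 0..3: 44 59 E7 4A.
Little-endian stores the least-significant byte at the lowest address.
Reassemble most-significant byte first: 4A E7 59 44 → 0x4AE75944.
0x4AE75944 = 1256675652.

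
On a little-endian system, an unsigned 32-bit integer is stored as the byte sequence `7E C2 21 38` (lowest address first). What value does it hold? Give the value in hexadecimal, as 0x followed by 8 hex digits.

0x3821C27E

In little-endian order the low byte comes first in memory.
Reassemble most-significant byte first: 38 21 C2 7E → 0x3821C27E.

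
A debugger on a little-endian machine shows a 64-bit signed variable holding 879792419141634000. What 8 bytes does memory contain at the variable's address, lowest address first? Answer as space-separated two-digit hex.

D0 C7 04 3B 8B A6 35 0C

879792419141634000 in hexadecimal, padded to 64 bits, is 0x0C35A68B3B04C7D0.
Split into bytes (most-significant first): 0C 35 A6 8B 3B 04 C7 D0.
In little-endian order the low byte comes first in memory.
So at ascending addresses the bytes are D0 C7 04 3B 8B A6 35 0C.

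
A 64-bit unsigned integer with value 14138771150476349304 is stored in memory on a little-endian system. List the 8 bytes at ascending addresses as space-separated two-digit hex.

14138771150476349304 in hexadecimal, padded to 64 bits, is 0xC437017370AF0F78.
Split into bytes (most-significant first): C4 37 01 73 70 AF 0F 78.
In little-endian order the low byte comes first in memory.
So at ascending addresses the bytes are 78 0F AF 70 73 01 37 C4.

78 0F AF 70 73 01 37 C4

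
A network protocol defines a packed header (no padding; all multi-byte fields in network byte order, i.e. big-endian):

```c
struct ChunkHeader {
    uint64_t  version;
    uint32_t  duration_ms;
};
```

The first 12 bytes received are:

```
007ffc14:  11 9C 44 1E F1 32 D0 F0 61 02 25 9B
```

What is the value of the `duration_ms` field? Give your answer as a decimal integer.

1627530651

`duration_ms` follows `version` (8 bytes), so it starts at byte offset 8 and occupies 4 bytes.
Bytes at offsets 8..11: 61 02 25 9B.
Big-endian: lowest address holds the most-significant byte.
The bytes are already most-significant first: 0x6102259B.
0x6102259B = 1627530651.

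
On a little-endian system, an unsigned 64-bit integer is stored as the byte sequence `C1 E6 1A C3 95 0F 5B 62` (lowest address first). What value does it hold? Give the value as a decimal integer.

Little-endian: lowest address holds the least-significant byte.
Reassemble most-significant byte first: 62 5B 0F 95 C3 1A E6 C1 → 0x625B0F95C31AE6C1.
0x625B0F95C31AE6C1 = 7087275574495471297.

7087275574495471297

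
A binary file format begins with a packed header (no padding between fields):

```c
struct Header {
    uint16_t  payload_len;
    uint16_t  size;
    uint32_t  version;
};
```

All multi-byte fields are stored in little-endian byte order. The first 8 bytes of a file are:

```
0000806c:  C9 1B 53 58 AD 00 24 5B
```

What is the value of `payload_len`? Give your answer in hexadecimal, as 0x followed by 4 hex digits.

`payload_len` is the first field, at byte offset 0, occupying 2 bytes.
Bytes at offsets 0..1: C9 1B.
Little-endian: lowest address holds the least-significant byte.
Reassemble most-significant byte first: 1B C9 → 0x1BC9.

0x1BC9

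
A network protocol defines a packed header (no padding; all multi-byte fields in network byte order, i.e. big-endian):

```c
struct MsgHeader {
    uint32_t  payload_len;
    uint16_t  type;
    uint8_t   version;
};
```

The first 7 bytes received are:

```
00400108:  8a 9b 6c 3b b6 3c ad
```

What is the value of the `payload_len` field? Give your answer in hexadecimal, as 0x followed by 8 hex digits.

`payload_len` is the first field, at byte offset 0, occupying 4 bytes.
Bytes at offsets 0..3: 8A 9B 6C 3B.
Big-endian: lowest address holds the most-significant byte.
The bytes are already most-significant first: 0x8A9B6C3B.

0x8A9B6C3B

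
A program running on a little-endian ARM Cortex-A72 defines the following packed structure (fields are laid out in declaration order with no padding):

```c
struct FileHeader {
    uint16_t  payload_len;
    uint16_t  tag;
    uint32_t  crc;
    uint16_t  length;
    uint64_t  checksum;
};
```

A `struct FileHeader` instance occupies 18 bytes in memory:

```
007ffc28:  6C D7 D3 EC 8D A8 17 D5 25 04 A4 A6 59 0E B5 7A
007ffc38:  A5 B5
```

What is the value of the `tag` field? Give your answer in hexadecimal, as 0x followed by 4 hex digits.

`tag` follows `payload_len` (2 bytes), so it starts at byte offset 2 and occupies 2 bytes.
Bytes at offsets 2..3: D3 EC.
In little-endian order the low byte comes first in memory.
Reassemble most-significant byte first: EC D3 → 0xECD3.

0xECD3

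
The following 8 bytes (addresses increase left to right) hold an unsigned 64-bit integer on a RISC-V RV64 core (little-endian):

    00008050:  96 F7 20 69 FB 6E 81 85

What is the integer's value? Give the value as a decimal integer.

9620092305119704982

In little-endian order the low byte comes first in memory.
Reassemble most-significant byte first: 85 81 6E FB 69 20 F7 96 → 0x85816EFB6920F796.
0x85816EFB6920F796 = 9620092305119704982.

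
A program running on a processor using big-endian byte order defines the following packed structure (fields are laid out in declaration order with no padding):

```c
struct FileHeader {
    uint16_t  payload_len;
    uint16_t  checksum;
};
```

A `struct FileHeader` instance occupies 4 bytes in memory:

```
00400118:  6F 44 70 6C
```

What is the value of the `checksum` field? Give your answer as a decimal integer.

`checksum` follows `payload_len` (2 bytes), so it starts at byte offset 2 and occupies 2 bytes.
Bytes at offsets 2..3: 70 6C.
Big-endian stores the most-significant byte at the lowest address.
The bytes are already most-significant first: 0x706C.
0x706C = 28780.

28780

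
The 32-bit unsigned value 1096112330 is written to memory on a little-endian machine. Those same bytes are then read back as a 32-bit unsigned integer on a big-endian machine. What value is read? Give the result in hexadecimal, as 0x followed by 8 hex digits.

1096112330 in 32-bit hexadecimal is 0x415558CA.
Stored little-endian, the bytes at ascending addresses are CA 58 55 41.
Read back as big-endian, the last byte is least significant, giving 0xCA585541.

0xCA585541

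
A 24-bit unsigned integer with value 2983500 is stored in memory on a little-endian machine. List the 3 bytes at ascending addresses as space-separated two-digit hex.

2983500 in hexadecimal, padded to 24 bits, is 0x2D864C.
Split into bytes (most-significant first): 2D 86 4C.
Little-endian: lowest address holds the least-significant byte.
So at ascending addresses the bytes are 4C 86 2D.

4C 86 2D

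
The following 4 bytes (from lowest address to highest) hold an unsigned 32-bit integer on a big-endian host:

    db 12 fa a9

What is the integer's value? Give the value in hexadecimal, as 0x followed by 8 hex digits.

0xDB12FAA9

Big-endian: lowest address holds the most-significant byte.
The bytes are already most-significant first: 0xDB12FAA9.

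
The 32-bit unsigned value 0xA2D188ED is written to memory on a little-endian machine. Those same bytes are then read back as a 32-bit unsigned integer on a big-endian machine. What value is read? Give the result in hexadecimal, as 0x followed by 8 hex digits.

0xED88D1A2

Stored little-endian, the bytes at ascending addresses are ED 88 D1 A2.
Read back as big-endian, the last byte is least significant, giving 0xED88D1A2.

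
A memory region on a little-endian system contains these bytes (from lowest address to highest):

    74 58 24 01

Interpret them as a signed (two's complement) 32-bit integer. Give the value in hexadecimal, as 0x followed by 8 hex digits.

In little-endian order the low byte comes first in memory.
Reassemble most-significant byte first: 01 24 58 74 → 0x01245874.

0x01245874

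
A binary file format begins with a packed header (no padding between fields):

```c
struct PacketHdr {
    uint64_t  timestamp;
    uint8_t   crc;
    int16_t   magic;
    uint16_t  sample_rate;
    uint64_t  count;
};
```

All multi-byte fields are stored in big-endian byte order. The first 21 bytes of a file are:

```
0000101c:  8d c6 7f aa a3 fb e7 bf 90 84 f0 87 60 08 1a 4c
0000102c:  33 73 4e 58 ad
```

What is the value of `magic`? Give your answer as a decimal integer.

`magic` follows `timestamp` (8 B), `crc` (1 B), so it starts at offset 8 + 1 = 9 and occupies 2 bytes.
Bytes at offsets 9..10: 84 F0.
Big-endian stores the most-significant byte at the lowest address.
The bytes are already most-significant first: 0x84F0.
Top bit is set, so as a signed 16-bit value this is 0x84F0 − 2^16 = -31504.

-31504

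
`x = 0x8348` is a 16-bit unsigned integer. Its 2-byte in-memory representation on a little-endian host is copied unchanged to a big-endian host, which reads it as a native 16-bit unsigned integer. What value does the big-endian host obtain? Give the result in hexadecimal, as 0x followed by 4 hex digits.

Stored little-endian, the bytes at ascending addresses are 48 83.
Read back as big-endian, the last byte is least significant, giving 0x4883.

0x4883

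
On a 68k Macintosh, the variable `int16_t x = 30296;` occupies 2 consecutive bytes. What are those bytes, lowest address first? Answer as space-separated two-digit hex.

30296 in hexadecimal, padded to 16 bits, is 0x7658.
Split into bytes (most-significant first): 76 58.
Big-endian stores the most-significant byte at the lowest address.
So the memory order matches the most-significant-first order: 76 58.

76 58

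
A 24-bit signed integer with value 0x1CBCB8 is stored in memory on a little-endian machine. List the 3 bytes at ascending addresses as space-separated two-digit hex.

Split into bytes (most-significant first): 1C BC B8.
Little-endian: lowest address holds the least-significant byte.
So at ascending addresses the bytes are B8 BC 1C.

B8 BC 1C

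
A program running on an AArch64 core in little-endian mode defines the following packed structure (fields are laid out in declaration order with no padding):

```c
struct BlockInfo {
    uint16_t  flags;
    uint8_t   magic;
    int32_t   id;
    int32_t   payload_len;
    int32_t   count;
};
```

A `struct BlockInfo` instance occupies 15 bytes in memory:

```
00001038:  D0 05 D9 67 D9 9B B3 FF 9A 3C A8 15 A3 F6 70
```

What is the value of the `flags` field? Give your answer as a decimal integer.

1488

`flags` is the first field, at byte offset 0, occupying 2 bytes.
Bytes at offsets 0..1: D0 05.
In little-endian order the low byte comes first in memory.
Reassemble most-significant byte first: 05 D0 → 0x05D0.
0x05D0 = 1488.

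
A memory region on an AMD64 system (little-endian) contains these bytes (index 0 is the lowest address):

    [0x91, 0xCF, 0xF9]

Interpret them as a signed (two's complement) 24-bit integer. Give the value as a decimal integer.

Little-endian stores the least-significant byte at the lowest address.
Reassemble most-significant byte first: F9 CF 91 → 0xF9CF91.
Top bit is set, so as a signed 24-bit value this is 0xF9CF91 − 2^24 = -405615.

-405615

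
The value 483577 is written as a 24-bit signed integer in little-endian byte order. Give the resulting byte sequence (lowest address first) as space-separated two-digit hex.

F9 60 07

483577 in hexadecimal, padded to 24 bits, is 0x0760F9.
Split into bytes (most-significant first): 07 60 F9.
In little-endian order the low byte comes first in memory.
So at ascending addresses the bytes are F9 60 07.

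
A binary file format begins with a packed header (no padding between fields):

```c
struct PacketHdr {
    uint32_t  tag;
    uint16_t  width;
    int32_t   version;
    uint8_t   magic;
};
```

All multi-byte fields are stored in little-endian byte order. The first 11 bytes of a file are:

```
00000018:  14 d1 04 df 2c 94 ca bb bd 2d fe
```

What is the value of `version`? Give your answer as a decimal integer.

`version` follows `tag` (4 B), `width` (2 B), so it starts at offset 4 + 2 = 6 and occupies 4 bytes.
Bytes at offsets 6..9: CA BB BD 2D.
Little-endian stores the least-significant byte at the lowest address.
Reassemble most-significant byte first: 2D BD BB CA → 0x2DBDBBCA.
0x2DBDBBCA = 767409098.

767409098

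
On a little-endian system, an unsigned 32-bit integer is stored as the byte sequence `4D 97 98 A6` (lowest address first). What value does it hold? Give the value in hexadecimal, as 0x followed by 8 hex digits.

Little-endian: lowest address holds the least-significant byte.
Reassemble most-significant byte first: A6 98 97 4D → 0xA698974D.

0xA698974D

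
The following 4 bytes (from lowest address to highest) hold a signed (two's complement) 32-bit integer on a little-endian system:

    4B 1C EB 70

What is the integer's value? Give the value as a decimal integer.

In little-endian order the low byte comes first in memory.
Reassemble most-significant byte first: 70 EB 1C 4B → 0x70EB1C4B.
0x70EB1C4B = 1894456395.

1894456395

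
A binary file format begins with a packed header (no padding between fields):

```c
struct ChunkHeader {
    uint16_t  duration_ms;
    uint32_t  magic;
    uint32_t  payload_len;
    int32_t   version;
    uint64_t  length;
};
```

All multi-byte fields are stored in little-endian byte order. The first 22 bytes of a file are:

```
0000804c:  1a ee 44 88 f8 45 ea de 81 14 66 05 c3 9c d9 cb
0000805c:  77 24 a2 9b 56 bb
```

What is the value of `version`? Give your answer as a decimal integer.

`version` follows `duration_ms` (2 B), `magic` (4 B), `payload_len` (4 B), so it starts at offset 2 + 4 + 4 = 10 and occupies 4 bytes.
Bytes at offsets 10..13: 66 05 C3 9C.
Little-endian stores the least-significant byte at the lowest address.
Reassemble most-significant byte first: 9C C3 05 66 → 0x9CC30566.
Top bit is set, so as a signed 32-bit value this is 0x9CC30566 − 2^32 = -1664940698.

-1664940698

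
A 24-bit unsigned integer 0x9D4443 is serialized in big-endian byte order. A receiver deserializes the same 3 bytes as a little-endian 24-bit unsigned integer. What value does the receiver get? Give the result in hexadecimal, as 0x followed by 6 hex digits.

0x43449D

Stored big-endian, the bytes at ascending addresses are 9D 44 43.
Read back as little-endian, the first byte is least significant, giving 0x43449D.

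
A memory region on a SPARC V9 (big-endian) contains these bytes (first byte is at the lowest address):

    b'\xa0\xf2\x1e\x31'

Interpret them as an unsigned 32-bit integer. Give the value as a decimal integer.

2700222001

Big-endian stores the most-significant byte at the lowest address.
The bytes are already most-significant first: 0xA0F21E31.
0xA0F21E31 = 2700222001.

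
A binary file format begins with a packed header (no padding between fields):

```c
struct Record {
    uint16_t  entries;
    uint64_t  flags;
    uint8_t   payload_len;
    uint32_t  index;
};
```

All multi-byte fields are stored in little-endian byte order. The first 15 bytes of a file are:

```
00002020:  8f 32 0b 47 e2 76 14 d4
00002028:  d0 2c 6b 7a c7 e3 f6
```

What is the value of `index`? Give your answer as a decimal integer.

`index` follows `entries` (2 B), `flags` (8 B), `payload_len` (1 B), so it starts at offset 2 + 8 + 1 = 11 and occupies 4 bytes.
Bytes at offsets 11..14: 7A C7 E3 F6.
Little-endian: lowest address holds the least-significant byte.
Reassemble most-significant byte first: F6 E3 C7 7A → 0xF6E3C77A.
0xF6E3C77A = 4142122874.

4142122874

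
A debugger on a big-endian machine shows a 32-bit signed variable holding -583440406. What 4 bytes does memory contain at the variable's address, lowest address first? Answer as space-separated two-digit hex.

DD 39 67 EA

Two's complement of -583440406 in 32 bits: 583440406 = 0x22C69816; invert → 0xDD3967E9; add 1 → 0xDD3967EA.
Split into bytes (most-significant first): DD 39 67 EA.
Big-endian: lowest address holds the most-significant byte.
So the memory order matches the most-significant-first order: DD 39 67 EA.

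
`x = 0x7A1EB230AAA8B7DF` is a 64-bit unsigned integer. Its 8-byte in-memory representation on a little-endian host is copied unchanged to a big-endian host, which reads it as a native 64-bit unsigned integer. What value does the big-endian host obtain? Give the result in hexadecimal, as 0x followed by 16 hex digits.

Stored little-endian, the bytes at ascending addresses are DF B7 A8 AA 30 B2 1E 7A.
Read back as big-endian, the last byte is least significant, giving 0xDFB7A8AA30B21E7A.

0xDFB7A8AA30B21E7A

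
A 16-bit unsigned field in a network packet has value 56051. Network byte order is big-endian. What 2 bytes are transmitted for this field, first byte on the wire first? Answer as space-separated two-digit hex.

56051 in hexadecimal, padded to 16 bits, is 0xDAF3.
Split into bytes (most-significant first): DA F3.
Big-endian: lowest address holds the most-significant byte.
So the memory order matches the most-significant-first order: DA F3.

DA F3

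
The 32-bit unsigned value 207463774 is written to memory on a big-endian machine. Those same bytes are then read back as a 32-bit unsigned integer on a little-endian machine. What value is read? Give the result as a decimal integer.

207463774 in 32-bit hexadecimal is 0x0C5DA55E.
Stored big-endian, the bytes at ascending addresses are 0C 5D A5 5E.
Read back as little-endian, the first byte is least significant, giving 0x5EA55D0C.
0x5EA55D0C = 1587895564.

1587895564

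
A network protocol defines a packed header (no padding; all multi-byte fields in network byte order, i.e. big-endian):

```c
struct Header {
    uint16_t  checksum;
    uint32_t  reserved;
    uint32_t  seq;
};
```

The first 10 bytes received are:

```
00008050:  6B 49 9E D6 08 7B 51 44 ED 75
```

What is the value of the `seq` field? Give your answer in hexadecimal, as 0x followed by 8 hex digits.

`seq` follows `checksum` (2 B), `reserved` (4 B), so it starts at offset 2 + 4 = 6 and occupies 4 bytes.
Bytes at offsets 6..9: 51 44 ED 75.
Big-endian: lowest address holds the most-significant byte.
The bytes are already most-significant first: 0x5144ED75.

0x5144ED75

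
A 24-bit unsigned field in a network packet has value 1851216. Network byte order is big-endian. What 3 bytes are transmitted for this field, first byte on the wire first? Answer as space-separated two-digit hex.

1C 3F 50

1851216 in hexadecimal, padded to 24 bits, is 0x1C3F50.
Split into bytes (most-significant first): 1C 3F 50.
Big-endian stores the most-significant byte at the lowest address.
So the memory order matches the most-significant-first order: 1C 3F 50.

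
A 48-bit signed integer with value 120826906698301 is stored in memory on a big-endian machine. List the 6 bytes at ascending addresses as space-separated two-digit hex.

120826906698301 in hexadecimal, padded to 48 bits, is 0x6DE434DA623D.
Split into bytes (most-significant first): 6D E4 34 DA 62 3D.
In big-endian order the high byte comes first in memory.
So the memory order matches the most-significant-first order: 6D E4 34 DA 62 3D.

6D E4 34 DA 62 3D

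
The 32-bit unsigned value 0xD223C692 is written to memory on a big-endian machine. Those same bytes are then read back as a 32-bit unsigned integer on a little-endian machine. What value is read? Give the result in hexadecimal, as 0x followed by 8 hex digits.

0x92C623D2

Stored big-endian, the bytes at ascending addresses are D2 23 C6 92.
Read back as little-endian, the first byte is least significant, giving 0x92C623D2.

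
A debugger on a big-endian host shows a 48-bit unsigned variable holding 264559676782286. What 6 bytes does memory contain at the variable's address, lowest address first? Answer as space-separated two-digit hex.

264559676782286 in hexadecimal, padded to 48 bits, is 0xF09D998E76CE.
Split into bytes (most-significant first): F0 9D 99 8E 76 CE.
Big-endian stores the most-significant byte at the lowest address.
So the memory order matches the most-significant-first order: F0 9D 99 8E 76 CE.

F0 9D 99 8E 76 CE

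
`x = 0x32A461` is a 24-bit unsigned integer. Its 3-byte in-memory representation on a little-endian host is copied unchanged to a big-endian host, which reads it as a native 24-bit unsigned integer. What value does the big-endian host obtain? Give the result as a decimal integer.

Stored little-endian, the bytes at ascending addresses are 61 A4 32.
Read back as big-endian, the last byte is least significant, giving 0x61A432.
0x61A432 = 6399026.

6399026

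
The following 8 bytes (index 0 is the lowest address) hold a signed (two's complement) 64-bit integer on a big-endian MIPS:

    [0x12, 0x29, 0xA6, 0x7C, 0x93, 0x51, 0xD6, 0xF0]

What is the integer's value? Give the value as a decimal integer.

Big-endian stores the most-significant byte at the lowest address.
The bytes are already most-significant first: 0x1229A67C9351D6F0.
0x1229A67C9351D6F0 = 1308760220705609456.

1308760220705609456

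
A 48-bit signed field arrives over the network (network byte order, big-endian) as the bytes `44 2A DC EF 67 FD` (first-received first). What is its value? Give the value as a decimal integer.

Big-endian: lowest address holds the most-significant byte.
The bytes are already most-significant first: 0x442ADCEF67FD.
0x442ADCEF67FD = 74950885992445.

74950885992445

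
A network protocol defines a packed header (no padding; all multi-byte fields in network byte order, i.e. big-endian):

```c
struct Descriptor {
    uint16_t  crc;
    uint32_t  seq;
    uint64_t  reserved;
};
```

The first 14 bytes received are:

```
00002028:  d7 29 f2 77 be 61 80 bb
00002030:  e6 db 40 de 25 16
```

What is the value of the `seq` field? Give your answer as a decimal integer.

4067933793

`seq` follows `crc` (2 bytes), so it starts at byte offset 2 and occupies 4 bytes.
Bytes at offsets 2..5: F2 77 BE 61.
Big-endian stores the most-significant byte at the lowest address.
The bytes are already most-significant first: 0xF277BE61.
0xF277BE61 = 4067933793.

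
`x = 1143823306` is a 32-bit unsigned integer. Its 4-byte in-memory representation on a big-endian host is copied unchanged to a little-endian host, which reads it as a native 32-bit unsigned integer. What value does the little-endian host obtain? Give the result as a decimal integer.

1143823306 in 32-bit hexadecimal is 0x442D5BCA.
Stored big-endian, the bytes at ascending addresses are 44 2D 5B CA.
Read back as little-endian, the first byte is least significant, giving 0xCA5B2D44.
0xCA5B2D44 = 3394972996.

3394972996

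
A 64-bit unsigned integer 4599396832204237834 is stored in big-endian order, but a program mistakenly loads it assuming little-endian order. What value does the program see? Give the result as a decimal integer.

4599396832204237834 in 64-bit hexadecimal is 0x3FD4570CDC972C0A.
Stored big-endian, the bytes at ascending addresses are 3F D4 57 0C DC 97 2C 0A.
Read back as little-endian, the first byte is least significant, giving 0x0A2C97DC0C57D43F.
0x0A2C97DC0C57D43F = 733127810710230079.

733127810710230079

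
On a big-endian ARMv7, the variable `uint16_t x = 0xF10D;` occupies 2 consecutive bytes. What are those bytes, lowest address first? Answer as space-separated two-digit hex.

F1 0D

Split into bytes (most-significant first): F1 0D.
Big-endian: lowest address holds the most-significant byte.
So the memory order matches the most-significant-first order: F1 0D.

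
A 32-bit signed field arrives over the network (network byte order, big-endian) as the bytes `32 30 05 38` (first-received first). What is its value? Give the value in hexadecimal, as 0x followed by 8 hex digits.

Big-endian: lowest address holds the most-significant byte.
The bytes are already most-significant first: 0x32300538.

0x32300538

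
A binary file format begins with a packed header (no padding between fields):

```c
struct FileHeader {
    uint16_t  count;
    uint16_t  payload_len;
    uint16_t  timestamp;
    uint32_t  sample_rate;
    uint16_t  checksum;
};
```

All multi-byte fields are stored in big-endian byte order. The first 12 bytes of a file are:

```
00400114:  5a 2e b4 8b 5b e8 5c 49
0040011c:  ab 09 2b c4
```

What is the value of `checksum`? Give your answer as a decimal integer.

11204

`checksum` follows `count` (2 B), `payload_len` (2 B), `timestamp` (2 B), `sample_rate` (4 B), so it starts at offset 2 + 2 + 2 + 4 = 10 and occupies 2 bytes.
Bytes at offsets 10..11: 2B C4.
In big-endian order the high byte comes first in memory.
The bytes are already most-significant first: 0x2BC4.
0x2BC4 = 11204.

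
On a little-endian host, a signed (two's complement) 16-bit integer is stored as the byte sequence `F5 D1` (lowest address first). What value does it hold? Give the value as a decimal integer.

Little-endian stores the least-significant byte at the lowest address.
Reassemble most-significant byte first: D1 F5 → 0xD1F5.
Top bit is set, so as a signed 16-bit value this is 0xD1F5 − 2^16 = -11787.

-11787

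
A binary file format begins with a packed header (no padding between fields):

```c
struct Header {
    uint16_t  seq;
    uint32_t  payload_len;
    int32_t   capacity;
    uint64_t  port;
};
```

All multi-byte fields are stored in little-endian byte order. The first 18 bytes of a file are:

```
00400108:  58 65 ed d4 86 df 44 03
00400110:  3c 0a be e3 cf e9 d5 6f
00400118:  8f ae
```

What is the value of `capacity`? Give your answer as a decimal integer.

`capacity` follows `seq` (2 B), `payload_len` (4 B), so it starts at offset 2 + 4 = 6 and occupies 4 bytes.
Bytes at offsets 6..9: 44 03 3C 0A.
Little-endian stores the least-significant byte at the lowest address.
Reassemble most-significant byte first: 0A 3C 03 44 → 0x0A3C0344.
0x0A3C0344 = 171705156.

171705156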